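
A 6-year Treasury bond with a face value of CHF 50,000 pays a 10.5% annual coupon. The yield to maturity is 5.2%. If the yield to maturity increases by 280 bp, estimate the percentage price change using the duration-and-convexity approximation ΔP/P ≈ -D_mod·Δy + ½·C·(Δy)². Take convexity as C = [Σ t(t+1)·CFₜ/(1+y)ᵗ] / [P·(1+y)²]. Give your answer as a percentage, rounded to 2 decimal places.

With y = 0.052:
  t   CF        PV=CF/(1+0.052)^t    t·PV        t(t+1)·PV
  1     5,250.00     4,990.4943     4,990.4943       9,980.9886
  2     5,250.00     4,743.8159     9,487.6317      28,462.8952
  3     5,250.00     4,509.3307    13,527.9920      54,111.9681
  4     5,250.00     4,286.4360    17,145.7440      85,728.7201
  5     5,250.00     4,074.5589    20,372.7947     122,236.7682
  6    55,250.00    40,760.3443   244,562.0656   1,711,934.4592
  Σ                 63,364.9801   310,086.7224   2,012,455.7994
P = 63,364.9801; D_Mac = 4.89366 yrs; D_mod = 4.65177 yrs; C = 28.69760.
Duration effect: -4.65177 × (+0.028) = -0.130250
Convexity effect: 0.5 × 28.69760 × (0.028)² = +0.0112495
ΔP/P ≈ -0.130250 + 0.0112495 = -0.119000 = -11.9000%.

-11.90%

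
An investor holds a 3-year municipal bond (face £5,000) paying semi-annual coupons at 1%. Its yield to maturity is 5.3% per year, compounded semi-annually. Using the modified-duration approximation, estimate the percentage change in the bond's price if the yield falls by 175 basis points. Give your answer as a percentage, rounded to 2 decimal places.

+5.05%

Periodic yield y = 0.0265. Modified duration first:
  t   CF        PV=CF/(1+0.0265)^t    t·PV
  1        25.00        24.3546        24.3546
  2        25.00        23.7259        47.4517
  3        25.00        23.1134        69.3401
  4        25.00        22.5167        90.0667
  5        25.00        21.9354       109.6769
  6     5,025.00     4,295.1896    25,771.1379
  Σ                  4,410.8355    26,112.0279
P = 4,410.8355; D_Mac = 5.91997 half-year periods = 2.95999 yrs; D_mod = 2.95999/(1+0.0265) = 2.88357 yrs.
ΔP/P ≈ -D_mod · Δy = -2.88357 × (-0.0175) = +0.050463 = +5.0463%.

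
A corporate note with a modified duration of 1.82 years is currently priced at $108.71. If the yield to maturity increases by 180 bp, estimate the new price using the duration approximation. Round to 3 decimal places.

Duration approximation: ΔP/P ≈ -D_mod · Δy = -1.82 × (+0.018) = -0.032760.
New price ≈ 108.71 × (1 - 0.032760) = 105.1486604.

$105.149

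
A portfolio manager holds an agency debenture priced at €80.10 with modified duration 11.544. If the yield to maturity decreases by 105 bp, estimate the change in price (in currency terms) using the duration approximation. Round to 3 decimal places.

Duration approximation: ΔP/P ≈ -D_mod · Δy = -11.544 × (-0.0105) = +0.121212.
ΔP ≈ 80.10 × (+0.121212) = +9.7090812.

+€9.709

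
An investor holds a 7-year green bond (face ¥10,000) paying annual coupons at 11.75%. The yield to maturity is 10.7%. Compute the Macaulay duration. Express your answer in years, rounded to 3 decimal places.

5.188 years

Periodic yield y = 0.107. Discount each cash flow and weight by its year:
  t   CF        PV=CF/(1+0.107)^t    t·PV
  1     1,175.00     1,061.4273     1,061.4273
  2     1,175.00       958.8322     1,917.6645
  3     1,175.00       866.1538     2,598.4613
  4     1,175.00       782.4334     3,129.7336
  5     1,175.00       706.8052     3,534.0262
  6     1,175.00       638.4871     3,830.9227
  7    11,175.00     5,485.4743    38,398.3202
  Σ                 10,499.6134    54,470.5558
Price P = Σ PV = 10,499.6134.
Macaulay duration = Σ(t·PV) / P = 54,470.5558 / 10,499.6134 = 5.18786 years.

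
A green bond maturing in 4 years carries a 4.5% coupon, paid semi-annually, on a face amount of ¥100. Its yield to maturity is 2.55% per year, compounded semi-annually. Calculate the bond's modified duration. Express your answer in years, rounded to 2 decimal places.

Periodic yield y = 0.01275. First find Macaulay duration:
  t   CF        PV=CF/(1+0.01275)^t    t·PV
  1         2.25         2.2217         2.2217
  2         2.25         2.1937         4.3874
  3         2.25         2.1661         6.4983
  4         2.25         2.1388         8.5553
  5         2.25         2.1119        10.5594
  6         2.25         2.0853        12.5118
  7         2.25         2.0590        14.4133
  8       102.25        92.3943       739.1546
  Σ                    107.3708       798.3018
P = 107.3708; Macaulay duration = 798.3018 / 107.3708 = 7.43500 half-year periods = 3.71750 years.
Modified duration = D_Mac / (1 + y) = 3.71750 / 1.01275 = 3.67070 years.

3.67 years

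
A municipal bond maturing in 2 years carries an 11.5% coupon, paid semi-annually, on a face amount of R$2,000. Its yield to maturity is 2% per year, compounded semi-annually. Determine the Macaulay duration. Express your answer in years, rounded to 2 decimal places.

1.86 years

Periodic yield y = 0.01. Discount each cash flow and weight by its period:
  t   CF        PV=CF/(1+0.01)^t    t·PV
  1       115.00       113.8614       113.8614
  2       115.00       112.7340       225.4681
  3       115.00       111.6179       334.8536
  4     2,115.00     2,032.4734     8,129.8937
  Σ                  2,370.6867     8,804.0768
Price P = Σ PV = 2,370.6867.
Macaulay duration = Σ(t·PV) / P = 8,804.0768 / 2,370.6867 = 3.71372 half-year periods.
In years: 3.71372 / 2 = 1.85686 years.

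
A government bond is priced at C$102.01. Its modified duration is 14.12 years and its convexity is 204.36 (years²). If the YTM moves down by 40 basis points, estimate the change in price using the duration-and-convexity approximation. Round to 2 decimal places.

Duration effect: -D_mod·Δy = -14.12 × (-0.004) = +0.056480
Convexity effect: ½·C·(Δy)² = 0.5 × 204.36 × (-0.004)² = +0.00163488
ΔP/P ≈ +0.056480 + 0.00163488 = +0.05811488
ΔP ≈ 102.01 × (+0.05811488) = +5.9282989088.

+C$5.93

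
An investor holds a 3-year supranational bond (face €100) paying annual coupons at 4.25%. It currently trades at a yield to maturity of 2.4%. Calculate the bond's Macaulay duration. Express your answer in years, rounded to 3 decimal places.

Periodic yield y = 0.024. Discount each cash flow and weight by its year:
  t   CF        PV=CF/(1+0.024)^t    t·PV
  1         4.25         4.1504         4.1504
  2         4.25         4.0531         8.1062
  3       104.25        97.0904       291.2711
  Σ                    105.2939       303.5278
Price P = Σ PV = 105.2939.
Macaulay duration = Σ(t·PV) / P = 303.5278 / 105.2939 = 2.88267 years.

2.883 years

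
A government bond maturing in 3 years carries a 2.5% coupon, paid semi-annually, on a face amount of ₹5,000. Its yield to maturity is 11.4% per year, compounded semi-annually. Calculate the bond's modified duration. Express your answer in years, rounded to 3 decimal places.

2.738 years

Periodic yield y = 0.057. First find Macaulay duration:
  t   CF        PV=CF/(1+0.057)^t    t·PV
  1        62.50        59.1296        59.1296
  2        62.50        55.9410       111.8820
  3        62.50        52.9243       158.7729
  4        62.50        50.0703       200.2811
  5        62.50        47.3702       236.8509
  6     5,062.50     3,630.0709    21,780.4256
  Σ                  3,895.5063    22,547.3422
P = 3,895.5063; Macaulay duration = 22,547.3422 / 3,895.5063 = 5.78804 half-year periods = 2.89402 years.
Modified duration = D_Mac / (1 + y) = 2.89402 / 1.057 = 2.73796 years.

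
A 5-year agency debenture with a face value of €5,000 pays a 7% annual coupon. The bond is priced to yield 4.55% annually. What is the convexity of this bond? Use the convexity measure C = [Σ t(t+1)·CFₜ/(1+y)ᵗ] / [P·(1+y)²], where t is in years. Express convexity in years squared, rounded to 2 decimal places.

With y = 0.0455:
  t   CF        PV=CF/(1+0.0455)^t    t·PV        t(t+1)·PV
  1       350.00       334.7681       334.7681         669.5361
  2       350.00       320.1990       640.3980       1,921.1940
  3       350.00       306.2640       918.7920       3,675.1679
  4       350.00       292.9354     1,171.7417       5,858.7085
  5     5,350.00     4,282.8572    21,414.2861     128,485.7166
  Σ                  5,537.0237    24,479.9858     140,610.3230
P = 5,537.0237.
Convexity = Σ t(t+1)·PV / [P·(1+y)²] = 140,610.3230 / (5,537.0237 × 1.093070) = 23.23233.

23.23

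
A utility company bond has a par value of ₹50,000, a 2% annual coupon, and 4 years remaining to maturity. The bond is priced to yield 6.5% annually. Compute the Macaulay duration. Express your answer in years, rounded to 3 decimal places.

Periodic yield y = 0.065. Discount each cash flow and weight by its year:
  t   CF        PV=CF/(1+0.065)^t    t·PV
  1     1,000.00       938.9671       938.9671
  2     1,000.00       881.6593     1,763.3186
  3     1,000.00       827.8491     2,483.5473
  4    51,000.00    39,643.4776   158,573.9105
  Σ                 42,291.9531   163,759.7435
Price P = Σ PV = 42,291.9531.
Macaulay duration = Σ(t·PV) / P = 163,759.7435 / 42,291.9531 = 3.87213 years.

3.872 years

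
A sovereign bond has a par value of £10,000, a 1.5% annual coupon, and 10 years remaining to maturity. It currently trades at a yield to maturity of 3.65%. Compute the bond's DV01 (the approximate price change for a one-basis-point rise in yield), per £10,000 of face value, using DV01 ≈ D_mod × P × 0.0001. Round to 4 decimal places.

Periodic yield y = 0.0365.
  t   CF        PV=CF/(1+0.0365)^t    t·PV
  1       150.00       144.7178       144.7178
  2       150.00       139.6216       279.2432
  3       150.00       134.7049       404.1146
  4       150.00       129.9613       519.8452
  5       150.00       125.3848       626.9238
  6       150.00       120.9694       725.8162
  7       150.00       116.7095       816.9663
  8       150.00       112.5996       900.7967
  9       150.00       108.6344       977.7099
  10   10,150.00     7,092.0694    70,920.6942
  Σ                  8,225.3726    76,316.8280
P = 8,225.3726; D_Mac = 9.27822 yrs; D_mod = 8.95149 yrs.
DV01 ≈ 8.95149 × 8,225.3726 × 0.0001 = 7.362936.

£7.3629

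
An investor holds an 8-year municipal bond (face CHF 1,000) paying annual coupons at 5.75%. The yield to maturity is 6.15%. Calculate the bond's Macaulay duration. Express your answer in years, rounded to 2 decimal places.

6.61 years

Periodic yield y = 0.0615. Discount each cash flow and weight by its year:
  t   CF        PV=CF/(1+0.0615)^t    t·PV
  1        57.50        54.1686        54.1686
  2        57.50        51.0303       102.0605
  3        57.50        48.0737       144.2212
  4        57.50        45.2885       181.1540
  5        57.50        42.6646       213.3231
  6        57.50        40.1928       241.1566
  7        57.50        37.8641       265.0488
  8     1,057.50       656.0250     5,248.2000
  Σ                    975.3076     6,449.3328
Price P = Σ PV = 975.3076.
Macaulay duration = Σ(t·PV) / P = 6,449.3328 / 975.3076 = 6.61261 years.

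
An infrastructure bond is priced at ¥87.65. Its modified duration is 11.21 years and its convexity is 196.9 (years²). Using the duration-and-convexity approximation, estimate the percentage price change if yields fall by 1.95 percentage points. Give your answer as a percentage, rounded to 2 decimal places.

+25.60%

Duration effect: -D_mod·Δy = -11.21 × (-0.0195) = +0.218595
Convexity effect: ½·C·(Δy)² = 0.5 × 196.9 × (-0.0195)² = +0.0374356125
ΔP/P ≈ +0.218595 + 0.0374356125 = +0.2560306125
= +25.60306125%.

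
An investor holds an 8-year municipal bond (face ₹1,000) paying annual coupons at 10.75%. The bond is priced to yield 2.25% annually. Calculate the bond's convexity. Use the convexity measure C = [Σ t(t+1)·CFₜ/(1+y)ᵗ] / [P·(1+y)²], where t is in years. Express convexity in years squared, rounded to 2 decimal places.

With y = 0.0225:
  t   CF        PV=CF/(1+0.0225)^t    t·PV        t(t+1)·PV
  1       107.50       105.1345       105.1345         210.2689
  2       107.50       102.8210       205.6420         616.9260
  3       107.50       100.5584       301.6753       1,206.7012
  4       107.50        98.3457       393.3826       1,966.9132
  5       107.50        96.1816       480.9079       2,885.4472
  6       107.50        94.0651       564.3907       3,950.7346
  7       107.50        91.9952       643.9665       5,151.7321
  8     1,107.50       926.9092     7,415.2737      66,737.4637
  Σ                  1,616.0107    10,110.3732      82,726.1871
P = 1,616.0107.
Convexity = Σ t(t+1)·PV / [P·(1+y)²] = 82,726.1871 / (1,616.0107 × 1.045506) = 48.96347.

48.96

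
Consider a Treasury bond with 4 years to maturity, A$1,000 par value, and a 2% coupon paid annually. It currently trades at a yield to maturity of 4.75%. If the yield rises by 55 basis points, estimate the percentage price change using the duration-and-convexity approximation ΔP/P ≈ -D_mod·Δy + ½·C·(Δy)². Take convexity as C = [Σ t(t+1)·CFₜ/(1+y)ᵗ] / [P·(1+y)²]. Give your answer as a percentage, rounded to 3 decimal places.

-2.009%

With y = 0.0475:
  t   CF        PV=CF/(1+0.0475)^t    t·PV        t(t+1)·PV
  1        20.00        19.0931        19.0931          38.1862
  2        20.00        18.2273        36.4546         109.3637
  3        20.00        17.4007        52.2022         208.8090
  4     1,020.00       847.1963     3,388.7852      16,943.9258
  Σ                    901.9174     3,496.5350      17,300.2846
P = 901.9174; D_Mac = 3.87678 yrs; D_mod = 3.70098 yrs; C = 17.48149.
Duration effect: -3.70098 × (+0.0055) = -0.020355
Convexity effect: 0.5 × 17.48149 × (0.0055)² = +0.0002644
ΔP/P ≈ -0.020355 + 0.0002644 = -0.020091 = -2.0091%.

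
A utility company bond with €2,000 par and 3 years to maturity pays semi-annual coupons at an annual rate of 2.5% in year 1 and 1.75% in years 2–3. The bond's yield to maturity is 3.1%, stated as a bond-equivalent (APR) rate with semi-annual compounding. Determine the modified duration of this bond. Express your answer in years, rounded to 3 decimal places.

2.873 years

Periodic yield y = 0.0155. First find Macaulay duration:
  t   CF        PV=CF/(1+0.0155)^t    t·PV
  1        25.00        24.6184        24.6184
  2        25.00        24.2427        48.4853
  3        17.50        16.7108        50.1325
  4        17.50        16.4558        65.8231
  5        17.50        16.2046        81.0230
  6     2,017.50     1,839.6448    11,037.8688
  Σ                  1,937.8771    11,307.9512
P = 1,937.8771; Macaulay duration = 11,307.9512 / 1,937.8771 = 5.83523 half-year periods = 2.91761 years.
Modified duration = D_Mac / (1 + y) = 2.91761 / 1.0155 = 2.87308 years.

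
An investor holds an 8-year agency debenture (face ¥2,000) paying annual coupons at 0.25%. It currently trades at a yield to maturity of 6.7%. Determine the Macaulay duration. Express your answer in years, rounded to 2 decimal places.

Periodic yield y = 0.067. Discount each cash flow and weight by its year:
  t   CF        PV=CF/(1+0.067)^t    t·PV
  1         5.00         4.6860         4.6860
  2         5.00         4.3918         8.7836
  3         5.00         4.1160        12.3480
  4         5.00         3.8576        15.4302
  5         5.00         3.6153        18.0766
  6         5.00         3.3883        20.3299
  7         5.00         3.1756        22.2289
  8     2,005.00     1,193.4357     9,547.4855
  Σ                  1,220.6663     9,649.3688
Price P = Σ PV = 1,220.6663.
Macaulay duration = Σ(t·PV) / P = 9,649.3688 / 1,220.6663 = 7.90500 years.

7.91 years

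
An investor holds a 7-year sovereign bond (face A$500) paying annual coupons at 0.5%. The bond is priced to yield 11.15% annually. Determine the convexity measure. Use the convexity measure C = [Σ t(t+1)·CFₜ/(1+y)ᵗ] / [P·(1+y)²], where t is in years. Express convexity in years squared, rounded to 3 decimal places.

With y = 0.1115:
  t   CF        PV=CF/(1+0.1115)^t    t·PV        t(t+1)·PV
  1         2.50         2.2492         2.2492           4.4984
  2         2.50         2.0236         4.0472          12.1415
  3         2.50         1.8206         5.4618          21.8471
  4         2.50         1.6380         6.5518          32.7591
  5         2.50         1.4736         7.3682          44.2093
  6         2.50         1.3258         7.9549          55.6843
  7       502.50       239.7562     1,678.2932      13,426.3457
  Σ                    250.2870     1,711.9263      13,597.4853
P = 250.2870.
Convexity = Σ t(t+1)·PV / [P·(1+y)²] = 13,597.4853 / (250.2870 × 1.235432) = 43.97455.

43.975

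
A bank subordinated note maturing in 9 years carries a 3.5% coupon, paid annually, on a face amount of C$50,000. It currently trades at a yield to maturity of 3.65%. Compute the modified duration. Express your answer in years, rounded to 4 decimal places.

7.5893 years

Periodic yield y = 0.0365. First find Macaulay duration:
  t   CF        PV=CF/(1+0.0365)^t    t·PV
  1     1,750.00     1,688.3743     1,688.3743
  2     1,750.00     1,628.9188     3,257.8376
  3     1,750.00     1,571.5570     4,714.6709
  4     1,750.00     1,516.2151     6,064.8605
  5     1,750.00     1,462.8221     7,314.1106
  6     1,750.00     1,411.3093     8,467.8559
  7     1,750.00     1,361.6105     9,531.2738
  8     1,750.00     1,313.6619    10,509.2950
  9    51,750.00    37,478.8793   337,309.9139
  Σ                 49,433.3484   388,858.1925
P = 49,433.3484; Macaulay duration = 388,858.1925 / 49,433.3484 = 7.86631 years.
Modified duration = D_Mac / (1 + y) = 7.86631 / 1.0365 = 7.58930 years.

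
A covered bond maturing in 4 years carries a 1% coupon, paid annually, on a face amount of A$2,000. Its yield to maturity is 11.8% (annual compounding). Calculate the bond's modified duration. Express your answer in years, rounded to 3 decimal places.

3.511 years

Periodic yield y = 0.118. First find Macaulay duration:
  t   CF        PV=CF/(1+0.118)^t    t·PV
  1        20.00        17.8891        17.8891
  2        20.00        16.0010        32.0019
  3        20.00        14.3121        42.9364
  4     2,020.00     1,292.9572     5,171.8289
  Σ                  1,341.1594     5,264.6563
P = 1,341.1594; Macaulay duration = 5,264.6563 / 1,341.1594 = 3.92545 years.
Modified duration = D_Mac / (1 + y) = 3.92545 / 1.118 = 3.51114 years.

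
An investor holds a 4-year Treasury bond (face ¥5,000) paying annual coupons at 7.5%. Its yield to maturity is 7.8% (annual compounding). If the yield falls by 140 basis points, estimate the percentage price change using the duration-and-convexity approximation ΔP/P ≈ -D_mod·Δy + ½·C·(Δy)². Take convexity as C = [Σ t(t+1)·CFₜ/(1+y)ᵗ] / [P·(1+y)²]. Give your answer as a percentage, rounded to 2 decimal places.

With y = 0.078:
  t   CF        PV=CF/(1+0.078)^t    t·PV        t(t+1)·PV
  1       375.00       347.8664       347.8664         695.7328
  2       375.00       322.6961       645.3922       1,936.1767
  3       375.00       299.3471       898.0412       3,592.1646
  4     5,375.00     3,980.1865    15,920.7461      79,603.7305
  Σ                  4,950.0961    17,812.0459      85,827.8047
P = 4,950.0961; D_Mac = 3.59832 yrs; D_mod = 3.33796 yrs; C = 14.92028.
Duration effect: -3.33796 × (-0.014) = +0.046731
Convexity effect: 0.5 × 14.92028 × (-0.014)² = +0.0014622
ΔP/P ≈ +0.046731 + 0.0014622 = +0.048194 = +4.8194%.

+4.82%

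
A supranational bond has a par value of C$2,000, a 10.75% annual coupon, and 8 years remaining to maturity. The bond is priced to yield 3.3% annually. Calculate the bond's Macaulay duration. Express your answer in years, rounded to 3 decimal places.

6.196 years

Periodic yield y = 0.033. Discount each cash flow and weight by its year:
  t   CF        PV=CF/(1+0.033)^t    t·PV
  1       215.00       208.1317       208.1317
  2       215.00       201.4827       402.9655
  3       215.00       195.0462       585.1386
  4       215.00       188.8153       755.2612
  5       215.00       182.7834       913.9172
  6       215.00       176.9443     1,061.6657
  7       215.00       171.2917     1,199.0416
  8     2,215.00     1,708.3276    13,666.6208
  Σ                  3,032.8229    18,792.7422
Price P = Σ PV = 3,032.8229.
Macaulay duration = Σ(t·PV) / P = 18,792.7422 / 3,032.8229 = 6.19645 years.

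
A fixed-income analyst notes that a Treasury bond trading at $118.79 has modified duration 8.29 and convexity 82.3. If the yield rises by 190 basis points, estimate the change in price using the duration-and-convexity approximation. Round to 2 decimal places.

-$16.95

Duration effect: -D_mod·Δy = -8.29 × (+0.019) = -0.157510
Convexity effect: ½·C·(Δy)² = 0.5 × 82.3 × (0.019)² = +0.01485515
ΔP/P ≈ -0.157510 + 0.01485515 = -0.14265485
ΔP ≈ 118.79 × (-0.14265485) = -16.9459696315.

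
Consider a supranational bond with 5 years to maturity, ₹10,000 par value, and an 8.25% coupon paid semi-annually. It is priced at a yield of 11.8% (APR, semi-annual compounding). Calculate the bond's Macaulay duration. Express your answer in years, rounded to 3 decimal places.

4.127 years

Periodic yield y = 0.059. Discount each cash flow and weight by its period:
  t   CF        PV=CF/(1+0.059)^t    t·PV
  1       412.50       389.5184       389.5184
  2       412.50       367.8172       735.6344
  3       412.50       347.3250     1,041.9751
  4       412.50       327.9745     1,311.8981
  5       412.50       309.7021     1,548.5105
  6       412.50       292.4477     1,754.6861
  7       412.50       276.1546     1,933.0820
  8       412.50       260.7692     2,086.1535
  9       412.50       246.2410     2,216.1687
  10   10,412.50     5,869.4231    58,694.2305
  Σ                  8,687.3727    71,711.8573
Price P = Σ PV = 8,687.3727.
Macaulay duration = Σ(t·PV) / P = 71,711.8573 / 8,687.3727 = 8.25472 half-year periods.
In years: 8.25472 / 2 = 4.12736 years.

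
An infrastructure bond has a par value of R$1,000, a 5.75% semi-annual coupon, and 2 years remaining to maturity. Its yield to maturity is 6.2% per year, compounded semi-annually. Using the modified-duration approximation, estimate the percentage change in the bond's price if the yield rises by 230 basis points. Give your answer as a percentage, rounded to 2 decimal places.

-4.28%

Periodic yield y = 0.031. Modified duration first:
  t   CF        PV=CF/(1+0.031)^t    t·PV
  1        28.75        27.8855        27.8855
  2        28.75        27.0471        54.0942
  3        28.75        26.2338        78.7015
  4     1,028.75       910.4900     3,641.9601
  Σ                    991.6565     3,802.6413
P = 991.6565; D_Mac = 3.83464 half-year periods = 1.91732 yrs; D_mod = 1.91732/(1+0.031) = 1.85967 yrs.
ΔP/P ≈ -D_mod · Δy = -1.85967 × (+0.023) = -0.042772 = -4.2772%.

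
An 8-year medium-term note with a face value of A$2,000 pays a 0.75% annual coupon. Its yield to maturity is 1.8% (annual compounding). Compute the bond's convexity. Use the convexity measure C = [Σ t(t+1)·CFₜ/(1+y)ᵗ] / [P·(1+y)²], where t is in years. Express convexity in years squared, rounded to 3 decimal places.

66.987

With y = 0.018:
  t   CF        PV=CF/(1+0.018)^t    t·PV        t(t+1)·PV
  1        15.00        14.7348        14.7348          29.4695
  2        15.00        14.4742        28.9485          86.8454
  3        15.00        14.2183        42.6549         170.6197
  4        15.00        13.9669        55.8676         279.3381
  5        15.00        13.7199        68.5997         411.5983
  6        15.00        13.4774        80.8641         566.0488
  7        15.00        13.2390        92.6733         741.3868
  8     2,015.00     1,746.9997    13,975.9975     125,783.9773
  Σ                  1,844.8303    14,360.3405     128,069.2840
P = 1,844.8303.
Convexity = Σ t(t+1)·PV / [P·(1+y)²] = 128,069.2840 / (1,844.8303 × 1.036324) = 66.98738.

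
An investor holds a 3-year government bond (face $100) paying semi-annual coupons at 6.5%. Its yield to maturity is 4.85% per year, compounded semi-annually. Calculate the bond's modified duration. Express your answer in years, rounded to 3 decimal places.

2.714 years

Periodic yield y = 0.02425. First find Macaulay duration:
  t   CF        PV=CF/(1+0.02425)^t    t·PV
  1         3.25         3.1731         3.1731
  2         3.25         3.0979         6.1959
  3         3.25         3.0246         9.0737
  4         3.25         2.9530        11.8119
  5         3.25         2.8831        14.4153
  6       103.25        89.4240       536.5442
  Σ                    104.5556       581.2140
P = 104.5556; Macaulay duration = 581.2140 / 104.5556 = 5.55890 half-year periods = 2.77945 years.
Modified duration = D_Mac / (1 + y) = 2.77945 / 1.02425 = 2.71364 years.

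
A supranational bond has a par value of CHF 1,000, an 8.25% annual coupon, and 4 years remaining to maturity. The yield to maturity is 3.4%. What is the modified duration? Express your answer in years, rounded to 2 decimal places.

Periodic yield y = 0.034. First find Macaulay duration:
  t   CF        PV=CF/(1+0.034)^t    t·PV
  1        82.50        79.7872        79.7872
  2        82.50        77.1637       154.3273
  3        82.50        74.6264       223.8791
  4     1,082.50       946.9908     3,787.9631
  Σ                  1,178.5681     4,245.9568
P = 1,178.5681; Macaulay duration = 4,245.9568 / 1,178.5681 = 3.60264 years.
Modified duration = D_Mac / (1 + y) = 3.60264 / 1.034 = 3.48418 years.

3.48 years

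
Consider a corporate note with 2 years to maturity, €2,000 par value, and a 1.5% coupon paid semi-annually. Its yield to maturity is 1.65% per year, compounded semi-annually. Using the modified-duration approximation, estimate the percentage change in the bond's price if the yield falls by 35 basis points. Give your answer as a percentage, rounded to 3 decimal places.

Periodic yield y = 0.00825. Modified duration first:
  t   CF        PV=CF/(1+0.00825)^t    t·PV
  1        15.00        14.8773        14.8773
  2        15.00        14.7555        29.5111
  3        15.00        14.6348        43.9044
  4     2,015.00     1,949.8542     7,799.4166
  Σ                  1,994.1217     7,887.7093
P = 1,994.1217; D_Mac = 3.95548 half-year periods = 1.97774 yrs; D_mod = 1.97774/(1+0.00825) = 1.96156 yrs.
ΔP/P ≈ -D_mod · Δy = -1.96156 × (-0.0035) = +0.006865 = +0.6865%.

+0.687%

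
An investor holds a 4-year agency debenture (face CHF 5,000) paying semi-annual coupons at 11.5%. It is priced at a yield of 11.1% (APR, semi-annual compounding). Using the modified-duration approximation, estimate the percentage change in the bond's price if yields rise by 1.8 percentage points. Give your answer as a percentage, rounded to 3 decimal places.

Periodic yield y = 0.0555. Modified duration first:
  t   CF        PV=CF/(1+0.0555)^t    t·PV
  1       287.50       272.3828       272.3828
  2       287.50       258.0604       516.1208
  3       287.50       244.4911       733.4734
  4       287.50       231.6354       926.5415
  5       287.50       219.4556     1,097.2780
  6       287.50       207.9162     1,247.4975
  7       287.50       196.9837     1,378.8856
  8     5,287.50     3,432.2940    27,458.3519
  Σ                  5,063.2192    33,630.5314
P = 5,063.2192; D_Mac = 6.64212 half-year periods = 3.32106 yrs; D_mod = 3.32106/(1+0.0555) = 3.14644 yrs.
ΔP/P ≈ -D_mod · Δy = -3.14644 × (+0.018) = -0.056636 = -5.6636%.

-5.664%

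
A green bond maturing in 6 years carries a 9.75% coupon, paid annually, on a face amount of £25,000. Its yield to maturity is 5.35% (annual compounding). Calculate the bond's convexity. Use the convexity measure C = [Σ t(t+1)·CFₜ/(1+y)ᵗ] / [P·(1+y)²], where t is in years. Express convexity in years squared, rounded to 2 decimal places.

28.98

With y = 0.0535:
  t   CF        PV=CF/(1+0.0535)^t    t·PV        t(t+1)·PV
  1     2,437.50     2,313.7162     2,313.7162       4,627.4324
  2     2,437.50     2,196.2185     4,392.4370      13,177.3110
  3     2,437.50     2,084.6877     6,254.0631      25,016.2524
  4     2,437.50     1,978.8208     7,915.2832      39,576.4158
  5     2,437.50     1,878.3301     9,391.6506      56,349.9039
  6    27,437.50    20,069.5344   120,417.2066     842,920.4461
  Σ                 30,521.3077   150,684.3567     981,667.7615
P = 30,521.3077.
Convexity = Σ t(t+1)·PV / [P·(1+y)²] = 981,667.7615 / (30,521.3077 × 1.109862) = 28.97959.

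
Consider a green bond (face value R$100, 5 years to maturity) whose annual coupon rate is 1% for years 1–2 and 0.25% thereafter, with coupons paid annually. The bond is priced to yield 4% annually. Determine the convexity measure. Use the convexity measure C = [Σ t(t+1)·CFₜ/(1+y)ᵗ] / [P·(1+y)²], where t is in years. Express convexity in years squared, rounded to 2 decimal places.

27.13

With y = 0.04:
  t   CF        PV=CF/(1+0.04)^t    t·PV        t(t+1)·PV
  1         1.00         0.9615         0.9615           1.9231
  2         1.00         0.9246         1.8491           5.5473
  3         0.25         0.2222         0.6667           2.6670
  4         0.25         0.2137         0.8548           4.2740
  5       100.25        82.3982       411.9910       2,471.9458
  Σ                     84.7202       416.3232       2,486.3572
P = 84.7202.
Convexity = Σ t(t+1)·PV / [P·(1+y)²] = 2,486.3572 / (84.7202 × 1.081600) = 27.13374.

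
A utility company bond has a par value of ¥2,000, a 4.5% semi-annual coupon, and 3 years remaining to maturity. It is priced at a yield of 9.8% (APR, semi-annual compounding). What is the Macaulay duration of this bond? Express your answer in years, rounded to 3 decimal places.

2.825 years

Periodic yield y = 0.049. Discount each cash flow and weight by its period:
  t   CF        PV=CF/(1+0.049)^t    t·PV
  1        45.00        42.8980        42.8980
  2        45.00        40.8942        81.7884
  3        45.00        38.9840       116.9519
  4        45.00        37.1630       148.6519
  5        45.00        35.4271       177.1353
  6     2,045.00     1,534.7597     9,208.5581
  Σ                  1,730.1259     9,775.9836
Price P = Σ PV = 1,730.1259.
Macaulay duration = Σ(t·PV) / P = 9,775.9836 / 1,730.1259 = 5.65045 half-year periods.
In years: 5.65045 / 2 = 2.82522 years.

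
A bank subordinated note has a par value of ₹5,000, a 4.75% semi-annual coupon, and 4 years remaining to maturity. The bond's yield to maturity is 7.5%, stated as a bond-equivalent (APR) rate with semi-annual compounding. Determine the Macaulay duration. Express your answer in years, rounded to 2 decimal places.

Periodic yield y = 0.0375. Discount each cash flow and weight by its period:
  t   CF        PV=CF/(1+0.0375)^t    t·PV
  1       118.75       114.4578       114.4578
  2       118.75       110.3208       220.6416
  3       118.75       106.3333       318.9999
  4       118.75       102.4899       409.9597
  5       118.75        98.7855       493.9274
  6       118.75        95.2149       571.2895
  7       118.75        91.7734       642.4139
  8     5,118.75     3,812.9321    30,503.4571
  Σ                  4,532.3078    33,275.1469
Price P = Σ PV = 4,532.3078.
Macaulay duration = Σ(t·PV) / P = 33,275.1469 / 4,532.3078 = 7.34177 half-year periods.
In years: 7.34177 / 2 = 3.67088 years.

3.67 years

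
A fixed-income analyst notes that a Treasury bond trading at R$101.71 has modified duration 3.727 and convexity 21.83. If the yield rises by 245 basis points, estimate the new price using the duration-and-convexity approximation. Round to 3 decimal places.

R$93.089

Duration effect: -D_mod·Δy = -3.727 × (+0.0245) = -0.0913115
Convexity effect: ½·C·(Δy)² = 0.5 × 21.83 × (0.0245)² = +0.00655172875
ΔP/P ≈ -0.0913115 + 0.00655172875 = -0.08475977125
New price ≈ 101.71 × (1 - 0.08475977125) = 93.0890836661625.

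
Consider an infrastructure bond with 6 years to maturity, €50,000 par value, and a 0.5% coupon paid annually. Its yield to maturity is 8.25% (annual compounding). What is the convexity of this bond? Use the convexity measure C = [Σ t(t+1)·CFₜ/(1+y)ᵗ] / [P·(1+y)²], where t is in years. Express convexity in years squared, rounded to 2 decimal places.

35.08

With y = 0.0825:
  t   CF        PV=CF/(1+0.0825)^t    t·PV        t(t+1)·PV
  1       250.00       230.9469       230.9469         461.8938
  2       250.00       213.3458       426.6917       1,280.0751
  3       250.00       197.0862       591.2587       2,365.0348
  4       250.00       182.0658       728.2632       3,641.3161
  5       250.00       168.1901       840.9506       5,045.7036
  6    50,250.00    31,229.7592   187,378.5554   1,311,649.8875
  Σ                 32,221.3941   190,196.6665   1,324,443.9109
P = 32,221.3941.
Convexity = Σ t(t+1)·PV / [P·(1+y)²] = 1,324,443.9109 / (32,221.3941 × 1.171806) = 35.07789.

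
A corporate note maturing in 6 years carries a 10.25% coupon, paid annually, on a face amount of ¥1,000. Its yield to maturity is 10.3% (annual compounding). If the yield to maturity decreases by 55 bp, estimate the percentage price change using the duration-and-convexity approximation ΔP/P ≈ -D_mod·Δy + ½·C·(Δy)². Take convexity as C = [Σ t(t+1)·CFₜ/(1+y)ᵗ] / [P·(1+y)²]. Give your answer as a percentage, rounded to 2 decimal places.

+2.41%

With y = 0.103:
  t   CF        PV=CF/(1+0.103)^t    t·PV        t(t+1)·PV
  1       102.50        92.9284        92.9284         185.8568
  2       102.50        84.2506       168.5011         505.5034
  3       102.50        76.3831       229.1493         916.5973
  4       102.50        69.2503       277.0013       1,385.0065
  5       102.50        62.7836       313.9181       1,883.5084
  6     1,102.50       612.2454     3,673.4723      25,714.3064
  Σ                    997.8414     4,754.9705      30,590.7787
P = 997.8414; D_Mac = 4.76526 yrs; D_mod = 4.32027 yrs; C = 25.19869.
Duration effect: -4.32027 × (-0.0055) = +0.023761
Convexity effect: 0.5 × 25.19869 × (-0.0055)² = +0.0003811
ΔP/P ≈ +0.023761 + 0.0003811 = +0.024143 = +2.4143%.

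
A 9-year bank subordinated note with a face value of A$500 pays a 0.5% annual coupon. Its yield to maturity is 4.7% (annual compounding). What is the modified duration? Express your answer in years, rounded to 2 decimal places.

Periodic yield y = 0.047. First find Macaulay duration:
  t   CF        PV=CF/(1+0.047)^t    t·PV
  1         2.50         2.3878         2.3878
  2         2.50         2.2806         4.5612
  3         2.50         2.1782         6.5346
  4         2.50         2.0804         8.3217
  5         2.50         1.9870         9.9352
  6         2.50         1.8978        11.3870
  7         2.50         1.8126        12.6885
  8         2.50         1.7313        13.8502
  9       502.50       332.3655     2,991.2895
  Σ                    348.7213     3,060.9558
P = 348.7213; Macaulay duration = 3,060.9558 / 348.7213 = 8.77766 years.
Modified duration = D_Mac / (1 + y) = 8.77766 / 1.047 = 8.38363 years.

8.38 years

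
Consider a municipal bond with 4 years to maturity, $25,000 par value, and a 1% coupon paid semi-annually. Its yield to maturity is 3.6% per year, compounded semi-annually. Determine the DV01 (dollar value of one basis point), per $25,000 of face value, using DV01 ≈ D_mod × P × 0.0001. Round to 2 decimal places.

$8.72

Periodic yield y = 0.018.
  t   CF        PV=CF/(1+0.018)^t    t·PV
  1       125.00       122.7898       122.7898
  2       125.00       120.6186       241.2373
  3       125.00       118.4859       355.4577
  4       125.00       116.3909       465.5635
  5       125.00       114.3329       571.6644
  6       125.00       112.3113       673.8676
  7       125.00       110.3254       772.2779
  8    25,125.00    21,783.3087   174,266.4697
  Σ                 22,598.5635   177,469.3279
P = 22,598.5635; D_Mac = 7.85312 half-year periods = 3.92656 yrs; D_mod = 3.85713 yrs.
DV01 ≈ 3.85713 × 22,598.5635 × 0.0001 = 8.716568.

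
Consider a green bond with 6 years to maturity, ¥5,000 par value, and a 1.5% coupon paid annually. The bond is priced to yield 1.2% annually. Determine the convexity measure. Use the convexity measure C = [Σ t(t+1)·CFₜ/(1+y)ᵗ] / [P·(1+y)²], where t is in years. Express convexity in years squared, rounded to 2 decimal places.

39.05

With y = 0.012:
  t   CF        PV=CF/(1+0.012)^t    t·PV        t(t+1)·PV
  1        75.00        74.1107        74.1107         148.2213
  2        75.00        73.2319       146.4638         439.3913
  3        75.00        72.3635       217.0906         868.3623
  4        75.00        71.5055       286.0218       1,430.1092
  5        75.00        70.6576       353.2879       2,119.7271
  6     5,075.00     4,724.4687    28,346.8119     198,427.6833
  Σ                  5,086.3378    29,423.7866     203,433.4947
P = 5,086.3378.
Convexity = Σ t(t+1)·PV / [P·(1+y)²] = 203,433.4947 / (5,086.3378 × 1.024144) = 39.05317.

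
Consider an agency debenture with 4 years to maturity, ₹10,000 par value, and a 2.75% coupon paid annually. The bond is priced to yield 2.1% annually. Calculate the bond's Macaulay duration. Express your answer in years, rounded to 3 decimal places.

3.844 years

Periodic yield y = 0.021. Discount each cash flow and weight by its year:
  t   CF        PV=CF/(1+0.021)^t    t·PV
  1       275.00       269.3438       269.3438
  2       275.00       263.8039       527.6078
  3       275.00       258.3780       775.1339
  4    10,275.00     9,455.3773    37,821.5091
  Σ                 10,246.9029    39,393.5946
Price P = Σ PV = 10,246.9029.
Macaulay duration = Σ(t·PV) / P = 39,393.5946 / 10,246.9029 = 3.84444 years.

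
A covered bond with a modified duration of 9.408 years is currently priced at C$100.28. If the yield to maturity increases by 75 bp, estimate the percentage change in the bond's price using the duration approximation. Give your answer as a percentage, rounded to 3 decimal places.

-7.056%

Duration approximation: ΔP/P ≈ -D_mod · Δy = -9.408 × (+0.0075) = -0.070560.
As a percentage: -7.0560%.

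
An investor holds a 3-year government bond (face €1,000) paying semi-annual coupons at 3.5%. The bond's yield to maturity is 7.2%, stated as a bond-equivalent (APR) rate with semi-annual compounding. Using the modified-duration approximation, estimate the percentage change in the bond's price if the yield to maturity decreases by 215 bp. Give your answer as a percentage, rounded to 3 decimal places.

Periodic yield y = 0.036. Modified duration first:
  t   CF        PV=CF/(1+0.036)^t    t·PV
  1        17.50        16.8919        16.8919
  2        17.50        16.3049        32.6098
  3        17.50        15.7383        47.2150
  4        17.50        15.1914        60.7658
  5        17.50        14.6636        73.3178
  6     1,017.50       822.9546     4,937.7277
  Σ                    901.7448     5,168.5280
P = 901.7448; D_Mac = 5.73170 half-year periods = 2.86585 yrs; D_mod = 2.86585/(1+0.036) = 2.76626 yrs.
ΔP/P ≈ -D_mod · Δy = -2.76626 × (-0.0215) = +0.059475 = +5.9475%.

+5.947%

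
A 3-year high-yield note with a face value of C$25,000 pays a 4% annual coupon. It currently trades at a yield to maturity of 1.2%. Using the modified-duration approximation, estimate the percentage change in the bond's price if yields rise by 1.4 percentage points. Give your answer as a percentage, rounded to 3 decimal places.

Periodic yield y = 0.012. Modified duration first:
  t   CF        PV=CF/(1+0.012)^t    t·PV
  1     1,000.00       988.1423       988.1423
  2     1,000.00       976.4252     1,952.8504
  3    26,000.00    25,086.0227    75,258.0680
  Σ                 27,050.5902    78,199.0607
P = 27,050.5902; D_Mac = 2.89084 yrs; D_mod = 2.89084/(1+0.012) = 2.85657 yrs.
ΔP/P ≈ -D_mod · Δy = -2.85657 × (+0.014) = -0.039992 = -3.9992%.

-3.999%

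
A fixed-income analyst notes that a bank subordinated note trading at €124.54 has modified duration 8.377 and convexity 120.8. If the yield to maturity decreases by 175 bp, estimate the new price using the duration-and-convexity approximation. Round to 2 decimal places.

Duration effect: -D_mod·Δy = -8.377 × (-0.0175) = +0.1465975
Convexity effect: ½·C·(Δy)² = 0.5 × 120.8 × (-0.0175)² = +0.0184975
ΔP/P ≈ +0.1465975 + 0.0184975 = +0.165095
New price ≈ 124.54 × (1 + 0.165095) = 145.1009313.

€145.10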